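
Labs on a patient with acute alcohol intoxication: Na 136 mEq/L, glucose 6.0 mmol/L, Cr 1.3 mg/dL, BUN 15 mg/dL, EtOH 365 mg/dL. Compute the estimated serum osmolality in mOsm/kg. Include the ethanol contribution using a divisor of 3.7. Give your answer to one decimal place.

382.0 mOsm/kg

Calculated osmolality = 2·Na + glucose + BUN/2.8 + ethanol/3.7
= 2·136 + 6 + 15/2.8 + 365/3.7
= 272 + 6 + 5.36 + 98.65
= 382.01 mOsm/kg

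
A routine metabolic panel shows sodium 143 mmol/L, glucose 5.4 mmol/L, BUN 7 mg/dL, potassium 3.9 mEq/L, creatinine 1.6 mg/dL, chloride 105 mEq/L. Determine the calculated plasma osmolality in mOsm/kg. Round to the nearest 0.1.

Calculated osmolality = 2·Na + glucose + BUN/2.8
= 2·143 + 5.4 + 7/2.8
= 286 + 5.40 + 2.50
= 293.9 mOsm/kg

293.9 mOsm/kg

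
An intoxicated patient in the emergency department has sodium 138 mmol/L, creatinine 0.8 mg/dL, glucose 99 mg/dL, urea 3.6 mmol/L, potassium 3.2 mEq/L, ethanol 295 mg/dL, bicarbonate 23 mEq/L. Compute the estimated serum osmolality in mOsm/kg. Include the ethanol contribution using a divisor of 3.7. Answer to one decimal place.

364.8 mOsm/kg

Calculated osmolality = 2·Na + glucose/18 + urea + ethanol/3.7
= 2·138 + 99/18 + 3.6 + 295/3.7
= 276 + 5.50 + 3.60 + 79.73
= 364.83 mOsm/kg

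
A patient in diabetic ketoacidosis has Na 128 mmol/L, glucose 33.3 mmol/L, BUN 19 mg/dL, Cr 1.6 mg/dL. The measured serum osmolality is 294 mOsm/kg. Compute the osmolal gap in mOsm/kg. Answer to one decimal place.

-2.1 mOsm/kg

Calculated osmolality = 2·Na + glucose + BUN/2.8
= 2·128 + 33.3 + 19/2.8
= 256 + 33.30 + 6.79
= 296.09 mOsm/kg ≈ 296.1 mOsm/kg
Osmolar gap = measured − calculated = 294 − 296.1 = -2.1 mOsm/kg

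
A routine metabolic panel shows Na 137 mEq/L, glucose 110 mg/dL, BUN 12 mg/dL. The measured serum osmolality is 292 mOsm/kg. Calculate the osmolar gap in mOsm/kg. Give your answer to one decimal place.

Calculated osmolality = 2·Na + glucose/18 + BUN/2.8
= 2·137 + 110/18 + 12/2.8
= 274 + 6.11 + 4.29
= 284.4 mOsm/kg ≈ 284.4 mOsm/kg
Osmolar gap = measured − calculated = 292 − 284.4 = 7.6 mOsm/kg

7.6 mOsm/kg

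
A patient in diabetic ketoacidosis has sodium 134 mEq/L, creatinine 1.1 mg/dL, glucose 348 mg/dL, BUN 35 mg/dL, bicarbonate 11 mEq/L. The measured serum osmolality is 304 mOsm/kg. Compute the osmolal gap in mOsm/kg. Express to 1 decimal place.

4.2 mOsm/kg

Calculated osmolality = 2·Na + glucose/18 + BUN/2.8
= 2·134 + 348/18 + 35/2.8
= 268 + 19.33 + 12.50
= 299.83 mOsm/kg ≈ 299.8 mOsm/kg
Osmolar gap = measured − calculated = 304 − 299.8 = 4.2 mOsm/kg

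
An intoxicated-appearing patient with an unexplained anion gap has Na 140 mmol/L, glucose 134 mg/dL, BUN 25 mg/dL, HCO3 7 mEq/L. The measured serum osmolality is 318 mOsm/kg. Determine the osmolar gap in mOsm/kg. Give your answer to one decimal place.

Calculated osmolality = 2·Na + glucose/18 + BUN/2.8
= 2·140 + 134/18 + 25/2.8
= 280 + 7.44 + 8.93
= 296.37 mOsm/kg ≈ 296.4 mOsm/kg
Osmolar gap = measured − calculated = 318 − 296.4 = 21.6 mOsm/kg

21.6 mOsm/kg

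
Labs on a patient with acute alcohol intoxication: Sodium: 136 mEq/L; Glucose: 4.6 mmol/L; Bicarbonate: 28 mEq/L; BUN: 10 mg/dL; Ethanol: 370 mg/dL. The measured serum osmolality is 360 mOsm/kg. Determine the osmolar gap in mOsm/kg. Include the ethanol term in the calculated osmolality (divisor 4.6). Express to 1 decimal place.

-0.6 mOsm/kg

Calculated osmolality = 2·Na + glucose + BUN/2.8 + ethanol/4.6
= 2·136 + 4.6 + 10/2.8 + 370/4.6
= 272 + 4.60 + 3.57 + 80.43
= 360.6 mOsm/kg ≈ 360.6 mOsm/kg
Osmolar gap = measured − calculated = 360 − 360.6 = -0.6 mOsm/kg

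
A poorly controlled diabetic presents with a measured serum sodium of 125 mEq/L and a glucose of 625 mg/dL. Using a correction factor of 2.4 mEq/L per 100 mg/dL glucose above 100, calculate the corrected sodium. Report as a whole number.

138 mEq/L

Corrected Na = measured Na + 2.4 · (glucose − 100)/100
= 125 + 2.4 · (625 − 100)/100
= 125 + 12.6
= 137.6 mEq/L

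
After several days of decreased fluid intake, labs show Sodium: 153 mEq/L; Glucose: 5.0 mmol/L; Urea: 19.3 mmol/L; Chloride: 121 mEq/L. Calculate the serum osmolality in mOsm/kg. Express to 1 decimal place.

330.3 mOsm/kg

Calculated osmolality = 2·Na + glucose + urea
= 2·153 + 5 + 19.3
= 306 + 5 + 19.30
= 330.3 mOsm/kg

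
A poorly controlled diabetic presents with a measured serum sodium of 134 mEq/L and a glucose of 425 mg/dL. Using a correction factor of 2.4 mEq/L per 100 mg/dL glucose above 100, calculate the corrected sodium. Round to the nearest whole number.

142 mEq/L

Corrected Na = measured Na + 2.4 · (glucose − 100)/100
= 134 + 2.4 · (425 − 100)/100
= 134 + 7.8
= 141.8 mEq/L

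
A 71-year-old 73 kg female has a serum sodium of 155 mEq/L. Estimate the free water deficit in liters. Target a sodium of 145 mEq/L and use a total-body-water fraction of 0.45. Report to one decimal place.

2.3 L

TBW = 0.45 · 73 = 32.85 L
Free water deficit = TBW · (Na/145 − 1)
= 32.85 · (155/145 − 1)
= 32.85 · 0.069
= 2.27 L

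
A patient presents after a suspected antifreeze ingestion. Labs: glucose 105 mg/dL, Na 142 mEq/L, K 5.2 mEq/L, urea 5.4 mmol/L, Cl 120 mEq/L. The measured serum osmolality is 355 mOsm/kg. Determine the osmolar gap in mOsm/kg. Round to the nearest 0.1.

Calculated osmolality = 2·Na + glucose/18 + urea
= 2·142 + 105/18 + 5.4
= 284 + 5.83 + 5.40
= 295.23 mOsm/kg ≈ 295.2 mOsm/kg
Osmolar gap = measured − calculated = 355 − 295.2 = 59.8 mOsm/kg

59.8 mOsm/kg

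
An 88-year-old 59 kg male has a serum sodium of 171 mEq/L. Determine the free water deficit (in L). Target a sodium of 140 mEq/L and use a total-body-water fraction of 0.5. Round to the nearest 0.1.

6.5 L

TBW = 0.5 · 59 = 29.5 L
Free water deficit = TBW · (Na/140 − 1)
= 29.5 · (171/140 − 1)
= 29.5 · 0.2214
= 6.53 L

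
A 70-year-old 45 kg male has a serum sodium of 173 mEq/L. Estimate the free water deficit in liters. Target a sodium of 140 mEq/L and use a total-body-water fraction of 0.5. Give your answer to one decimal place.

TBW = 0.5 · 45 = 22.5 L
Free water deficit = TBW · (Na/140 − 1)
= 22.5 · (173/140 − 1)
= 22.5 · 0.2357
= 5.3 L

5.3 L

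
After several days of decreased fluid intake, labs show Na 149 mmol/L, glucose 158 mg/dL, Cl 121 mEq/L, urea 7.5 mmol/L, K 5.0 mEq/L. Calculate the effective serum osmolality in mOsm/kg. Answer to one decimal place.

Effective osmolality excludes urea (freely permeant across cell membranes):
2·Na + glucose/18
= 2·149 + 158/18
= 298 + 8.78
= 306.78 mOsm/kg

306.8 mOsm/kg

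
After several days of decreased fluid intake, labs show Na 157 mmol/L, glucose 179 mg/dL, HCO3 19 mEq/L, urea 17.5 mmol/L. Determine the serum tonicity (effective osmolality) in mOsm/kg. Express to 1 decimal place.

323.9 mOsm/kg

Effective osmolality excludes urea (freely permeant across cell membranes):
2·Na + glucose/18
= 2·157 + 179/18
= 314 + 9.94
= 323.94 mOsm/kg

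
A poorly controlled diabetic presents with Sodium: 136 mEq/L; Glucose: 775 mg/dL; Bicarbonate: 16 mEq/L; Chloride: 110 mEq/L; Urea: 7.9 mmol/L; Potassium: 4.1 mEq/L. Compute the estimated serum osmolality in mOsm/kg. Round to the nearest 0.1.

323.0 mOsm/kg

Calculated osmolality = 2·Na + glucose/18 + urea
= 2·136 + 775/18 + 7.9
= 272 + 43.06 + 7.90
= 322.96 mOsm/kg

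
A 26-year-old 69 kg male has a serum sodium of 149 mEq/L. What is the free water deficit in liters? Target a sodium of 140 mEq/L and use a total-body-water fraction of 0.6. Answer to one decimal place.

TBW = 0.6 · 69 = 41.4 L
Free water deficit = TBW · (Na/140 − 1)
= 41.4 · (149/140 − 1)
= 41.4 · 0.0643
= 2.66 L

2.7 L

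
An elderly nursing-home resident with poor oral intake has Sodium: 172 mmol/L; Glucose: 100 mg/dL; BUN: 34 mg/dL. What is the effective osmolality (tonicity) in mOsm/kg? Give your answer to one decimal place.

349.6 mOsm/kg

Effective osmolality excludes urea (freely permeant across cell membranes):
2·Na + glucose/18
= 2·172 + 100/18
= 344 + 5.56
= 349.56 mOsm/kg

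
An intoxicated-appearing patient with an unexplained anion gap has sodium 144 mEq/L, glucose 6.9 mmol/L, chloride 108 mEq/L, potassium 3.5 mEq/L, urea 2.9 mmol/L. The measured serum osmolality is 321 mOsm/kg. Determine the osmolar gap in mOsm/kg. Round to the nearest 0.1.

Calculated osmolality = 2·Na + glucose + urea
= 2·144 + 6.9 + 2.9
= 288 + 6.90 + 2.90
= 297.8 mOsm/kg ≈ 297.8 mOsm/kg
Osmolar gap = measured − calculated = 321 − 297.8 = 23.2 mOsm/kg

23.2 mOsm/kg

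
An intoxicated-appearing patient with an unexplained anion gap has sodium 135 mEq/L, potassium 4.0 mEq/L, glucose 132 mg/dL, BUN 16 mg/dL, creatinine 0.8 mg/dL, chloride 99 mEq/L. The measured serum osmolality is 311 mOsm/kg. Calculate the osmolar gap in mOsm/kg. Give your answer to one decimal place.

28.0 mOsm/kg

Calculated osmolality = 2·Na + glucose/18 + BUN/2.8
= 2·135 + 132/18 + 16/2.8
= 270 + 7.33 + 5.71
= 283.04 mOsm/kg ≈ 283.0 mOsm/kg
Osmolar gap = measured − calculated = 311 − 283.0 = 28.0 mOsm/kg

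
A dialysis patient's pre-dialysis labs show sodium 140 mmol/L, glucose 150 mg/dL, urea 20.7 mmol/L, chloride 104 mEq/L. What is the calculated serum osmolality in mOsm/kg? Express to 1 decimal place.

Calculated osmolality = 2·Na + glucose/18 + urea
= 2·140 + 150/18 + 20.7
= 280 + 8.33 + 20.70
= 309.03 mOsm/kg

309.0 mOsm/kg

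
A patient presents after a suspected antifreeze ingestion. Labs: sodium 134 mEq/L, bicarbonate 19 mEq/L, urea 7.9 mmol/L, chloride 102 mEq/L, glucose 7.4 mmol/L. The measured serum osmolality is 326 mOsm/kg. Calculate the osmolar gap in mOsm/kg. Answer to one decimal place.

Calculated osmolality = 2·Na + glucose + urea
= 2·134 + 7.4 + 7.9
= 268 + 7.40 + 7.90
= 283.3 mOsm/kg ≈ 283.3 mOsm/kg
Osmolar gap = measured − calculated = 326 − 283.3 = 42.7 mOsm/kg

42.7 mOsm/kg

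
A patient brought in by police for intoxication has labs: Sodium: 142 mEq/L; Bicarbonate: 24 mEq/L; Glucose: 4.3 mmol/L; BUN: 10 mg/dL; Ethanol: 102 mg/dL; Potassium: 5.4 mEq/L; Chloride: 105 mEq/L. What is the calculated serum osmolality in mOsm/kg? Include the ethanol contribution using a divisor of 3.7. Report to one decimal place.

319.4 mOsm/kg

Calculated osmolality = 2·Na + glucose + BUN/2.8 + ethanol/3.7
= 2·142 + 4.3 + 10/2.8 + 102/3.7
= 284 + 4.30 + 3.57 + 27.57
= 319.44 mOsm/kg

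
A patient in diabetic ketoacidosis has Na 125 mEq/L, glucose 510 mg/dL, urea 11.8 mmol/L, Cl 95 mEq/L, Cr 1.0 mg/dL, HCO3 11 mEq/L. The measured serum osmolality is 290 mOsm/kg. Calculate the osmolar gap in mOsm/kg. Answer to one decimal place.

-0.1 mOsm/kg

Calculated osmolality = 2·Na + glucose/18 + urea
= 2·125 + 510/18 + 11.8
= 250 + 28.33 + 11.80
= 290.13 mOsm/kg ≈ 290.1 mOsm/kg
Osmolar gap = measured − calculated = 290 − 290.1 = -0.1 mOsm/kg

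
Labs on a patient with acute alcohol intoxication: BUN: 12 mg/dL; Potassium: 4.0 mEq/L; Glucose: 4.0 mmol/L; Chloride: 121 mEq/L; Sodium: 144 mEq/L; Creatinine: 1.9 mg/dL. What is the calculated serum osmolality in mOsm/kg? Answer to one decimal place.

296.3 mOsm/kg

Calculated osmolality = 2·Na + glucose + BUN/2.8
= 2·144 + 4 + 12/2.8
= 288 + 4 + 4.29
= 296.29 mOsm/kg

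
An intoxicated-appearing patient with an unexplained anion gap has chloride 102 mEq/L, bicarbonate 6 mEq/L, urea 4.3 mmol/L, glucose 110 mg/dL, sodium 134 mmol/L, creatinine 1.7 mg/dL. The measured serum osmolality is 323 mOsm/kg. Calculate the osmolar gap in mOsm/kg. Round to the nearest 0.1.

44.6 mOsm/kg

Calculated osmolality = 2·Na + glucose/18 + urea
= 2·134 + 110/18 + 4.3
= 268 + 6.11 + 4.30
= 278.41 mOsm/kg ≈ 278.4 mOsm/kg
Osmolar gap = measured − calculated = 323 − 278.4 = 44.6 mOsm/kg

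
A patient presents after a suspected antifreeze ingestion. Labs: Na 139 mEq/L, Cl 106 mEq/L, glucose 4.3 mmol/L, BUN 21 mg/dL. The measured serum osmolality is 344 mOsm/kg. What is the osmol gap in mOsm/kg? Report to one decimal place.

Calculated osmolality = 2·Na + glucose + BUN/2.8
= 2·139 + 4.3 + 21/2.8
= 278 + 4.30 + 7.50
= 289.8 mOsm/kg ≈ 289.8 mOsm/kg
Osmolar gap = measured − calculated = 344 − 289.8 = 54.2 mOsm/kg

54.2 mOsm/kg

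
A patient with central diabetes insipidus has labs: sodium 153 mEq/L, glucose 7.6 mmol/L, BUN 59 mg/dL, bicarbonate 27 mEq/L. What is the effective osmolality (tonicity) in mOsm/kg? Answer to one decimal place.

Effective osmolality excludes urea (freely permeant across cell membranes):
2·Na + glucose
= 2·153 + 7.6
= 306 + 7.6
= 313.6 mOsm/kg

313.6 mOsm/kg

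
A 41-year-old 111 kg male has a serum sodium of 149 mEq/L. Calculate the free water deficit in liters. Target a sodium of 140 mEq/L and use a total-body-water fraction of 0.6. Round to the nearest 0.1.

TBW = 0.6 · 111 = 66.6 L
Free water deficit = TBW · (Na/140 − 1)
= 66.6 · (149/140 − 1)
= 66.6 · 0.0643
= 4.28 L

4.3 L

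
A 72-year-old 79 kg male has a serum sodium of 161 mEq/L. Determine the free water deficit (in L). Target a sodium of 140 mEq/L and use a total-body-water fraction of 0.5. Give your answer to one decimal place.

TBW = 0.5 · 79 = 39.5 L
Free water deficit = TBW · (Na/140 − 1)
= 39.5 · (161/140 − 1)
= 39.5 · 0.15
= 5.92 L

5.9 L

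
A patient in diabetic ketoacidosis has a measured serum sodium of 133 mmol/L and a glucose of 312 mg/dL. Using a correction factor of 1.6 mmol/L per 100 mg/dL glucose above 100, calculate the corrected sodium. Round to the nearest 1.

136 mmol/L

Corrected Na = measured Na + 1.6 · (glucose − 100)/100
= 133 + 1.6 · (312 − 100)/100
= 133 + 3.4
= 136.4 mmol/L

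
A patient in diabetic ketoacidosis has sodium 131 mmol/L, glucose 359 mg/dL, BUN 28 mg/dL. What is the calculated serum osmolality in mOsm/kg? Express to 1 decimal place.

291.9 mOsm/kg

Calculated osmolality = 2·Na + glucose/18 + BUN/2.8
= 2·131 + 359/18 + 28/2.8
= 262 + 19.94 + 10
= 291.94 mOsm/kg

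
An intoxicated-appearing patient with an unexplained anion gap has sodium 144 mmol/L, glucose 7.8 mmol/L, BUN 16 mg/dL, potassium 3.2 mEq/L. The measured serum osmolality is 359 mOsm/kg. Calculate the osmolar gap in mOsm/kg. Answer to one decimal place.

57.5 mOsm/kg

Calculated osmolality = 2·Na + glucose + BUN/2.8
= 2·144 + 7.8 + 16/2.8
= 288 + 7.80 + 5.71
= 301.51 mOsm/kg ≈ 301.5 mOsm/kg
Osmolar gap = measured − calculated = 359 − 301.5 = 57.5 mOsm/kg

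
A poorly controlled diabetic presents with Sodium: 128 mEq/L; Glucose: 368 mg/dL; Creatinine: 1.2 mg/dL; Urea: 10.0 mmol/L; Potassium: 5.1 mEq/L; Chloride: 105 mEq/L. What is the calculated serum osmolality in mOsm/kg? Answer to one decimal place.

Calculated osmolality = 2·Na + glucose/18 + urea
= 2·128 + 368/18 + 10
= 256 + 20.44 + 10
= 286.44 mOsm/kg

286.4 mOsm/kg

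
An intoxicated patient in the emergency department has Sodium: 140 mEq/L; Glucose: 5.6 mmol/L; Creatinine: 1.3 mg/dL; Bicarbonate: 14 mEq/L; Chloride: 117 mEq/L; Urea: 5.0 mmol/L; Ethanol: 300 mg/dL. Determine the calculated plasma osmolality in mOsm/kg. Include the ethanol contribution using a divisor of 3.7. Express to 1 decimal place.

Calculated osmolality = 2·Na + glucose + urea + ethanol/3.7
= 2·140 + 5.6 + 5 + 300/3.7
= 280 + 5.60 + 5 + 81.08
= 371.68 mOsm/kg

371.7 mOsm/kg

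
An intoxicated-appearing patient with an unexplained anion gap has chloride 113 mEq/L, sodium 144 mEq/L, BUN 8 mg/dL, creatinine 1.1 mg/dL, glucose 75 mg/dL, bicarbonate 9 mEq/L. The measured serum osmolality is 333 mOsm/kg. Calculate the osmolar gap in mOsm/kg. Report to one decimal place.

Calculated osmolality = 2·Na + glucose/18 + BUN/2.8
= 2·144 + 75/18 + 8/2.8
= 288 + 4.17 + 2.86
= 295.03 mOsm/kg ≈ 295.0 mOsm/kg
Osmolar gap = measured − calculated = 333 − 295.0 = 38.0 mOsm/kg

38.0 mOsm/kg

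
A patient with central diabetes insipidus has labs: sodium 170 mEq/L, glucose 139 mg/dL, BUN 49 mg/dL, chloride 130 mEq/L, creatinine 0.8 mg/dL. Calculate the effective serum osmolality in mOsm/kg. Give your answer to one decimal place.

Effective osmolality excludes urea (freely permeant across cell membranes):
2·Na + glucose/18
= 2·170 + 139/18
= 340 + 7.72
= 347.72 mOsm/kg

347.7 mOsm/kg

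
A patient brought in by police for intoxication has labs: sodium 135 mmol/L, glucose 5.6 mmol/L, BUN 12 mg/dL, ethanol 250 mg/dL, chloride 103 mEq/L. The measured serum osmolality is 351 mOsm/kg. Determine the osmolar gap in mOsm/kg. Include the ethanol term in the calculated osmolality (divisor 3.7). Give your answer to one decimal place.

3.5 mOsm/kg

Calculated osmolality = 2·Na + glucose + BUN/2.8 + ethanol/3.7
= 2·135 + 5.6 + 12/2.8 + 250/3.7
= 270 + 5.60 + 4.29 + 67.57
= 347.46 mOsm/kg ≈ 347.5 mOsm/kg
Osmolar gap = measured − calculated = 351 − 347.5 = 3.5 mOsm/kg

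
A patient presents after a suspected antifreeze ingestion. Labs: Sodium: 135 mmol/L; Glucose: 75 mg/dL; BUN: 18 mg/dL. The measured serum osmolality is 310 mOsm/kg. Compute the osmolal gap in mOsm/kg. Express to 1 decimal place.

Calculated osmolality = 2·Na + glucose/18 + BUN/2.8
= 2·135 + 75/18 + 18/2.8
= 270 + 4.17 + 6.43
= 280.6 mOsm/kg ≈ 280.6 mOsm/kg
Osmolar gap = measured − calculated = 310 − 280.6 = 29.4 mOsm/kg

29.4 mOsm/kg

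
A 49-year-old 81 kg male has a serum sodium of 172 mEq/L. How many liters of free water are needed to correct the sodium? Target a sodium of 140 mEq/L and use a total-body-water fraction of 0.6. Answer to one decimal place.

TBW = 0.6 · 81 = 48.6 L
Free water deficit = TBW · (Na/140 − 1)
= 48.6 · (172/140 − 1)
= 48.6 · 0.2286
= 11.11 L

11.1 L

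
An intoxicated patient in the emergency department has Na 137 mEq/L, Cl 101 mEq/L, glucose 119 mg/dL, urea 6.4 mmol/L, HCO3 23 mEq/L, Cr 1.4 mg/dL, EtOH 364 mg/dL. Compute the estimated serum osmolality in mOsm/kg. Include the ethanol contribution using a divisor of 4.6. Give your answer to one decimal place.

366.1 mOsm/kg

Calculated osmolality = 2·Na + glucose/18 + urea + ethanol/4.6
= 2·137 + 119/18 + 6.4 + 364/4.6
= 274 + 6.61 + 6.40 + 79.13
= 366.14 mOsm/kg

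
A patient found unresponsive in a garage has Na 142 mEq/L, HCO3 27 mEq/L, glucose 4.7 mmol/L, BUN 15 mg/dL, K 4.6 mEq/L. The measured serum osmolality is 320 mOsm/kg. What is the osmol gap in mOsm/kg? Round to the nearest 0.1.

25.9 mOsm/kg

Calculated osmolality = 2·Na + glucose + BUN/2.8
= 2·142 + 4.7 + 15/2.8
= 284 + 4.70 + 5.36
= 294.06 mOsm/kg ≈ 294.1 mOsm/kg
Osmolar gap = measured − calculated = 320 − 294.1 = 25.9 mOsm/kg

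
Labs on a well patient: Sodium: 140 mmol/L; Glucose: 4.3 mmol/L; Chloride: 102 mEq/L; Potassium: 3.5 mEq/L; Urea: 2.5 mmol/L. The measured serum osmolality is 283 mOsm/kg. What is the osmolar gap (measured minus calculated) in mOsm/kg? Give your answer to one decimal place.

-3.8 mOsm/kg

Calculated osmolality = 2·Na + glucose + urea
= 2·140 + 4.3 + 2.5
= 280 + 4.30 + 2.50
= 286.8 mOsm/kg ≈ 286.8 mOsm/kg
Osmolar gap = measured − calculated = 283 − 286.8 = -3.8 mOsm/kg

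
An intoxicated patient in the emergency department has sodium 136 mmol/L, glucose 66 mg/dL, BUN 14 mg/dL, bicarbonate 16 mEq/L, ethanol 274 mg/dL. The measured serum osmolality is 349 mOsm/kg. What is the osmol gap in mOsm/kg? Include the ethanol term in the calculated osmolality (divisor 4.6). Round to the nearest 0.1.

8.8 mOsm/kg

Calculated osmolality = 2·Na + glucose/18 + BUN/2.8 + ethanol/4.6
= 2·136 + 66/18 + 14/2.8 + 274/4.6
= 272 + 3.67 + 5 + 59.57
= 340.24 mOsm/kg ≈ 340.2 mOsm/kg
Osmolar gap = measured − calculated = 349 − 340.2 = 8.8 mOsm/kg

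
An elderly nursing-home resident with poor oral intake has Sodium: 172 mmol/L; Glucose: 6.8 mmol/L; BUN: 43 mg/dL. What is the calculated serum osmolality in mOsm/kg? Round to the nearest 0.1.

Calculated osmolality = 2·Na + glucose + BUN/2.8
= 2·172 + 6.8 + 43/2.8
= 344 + 6.80 + 15.36
= 366.16 mOsm/kg

366.2 mOsm/kg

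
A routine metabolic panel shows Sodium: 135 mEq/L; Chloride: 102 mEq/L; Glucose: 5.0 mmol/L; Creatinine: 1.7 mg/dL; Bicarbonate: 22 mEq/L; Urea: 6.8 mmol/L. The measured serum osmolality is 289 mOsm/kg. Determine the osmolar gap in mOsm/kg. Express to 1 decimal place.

7.2 mOsm/kg

Calculated osmolality = 2·Na + glucose + urea
= 2·135 + 5 + 6.8
= 270 + 5 + 6.80
= 281.8 mOsm/kg ≈ 281.8 mOsm/kg
Osmolar gap = measured − calculated = 289 − 281.8 = 7.2 mOsm/kg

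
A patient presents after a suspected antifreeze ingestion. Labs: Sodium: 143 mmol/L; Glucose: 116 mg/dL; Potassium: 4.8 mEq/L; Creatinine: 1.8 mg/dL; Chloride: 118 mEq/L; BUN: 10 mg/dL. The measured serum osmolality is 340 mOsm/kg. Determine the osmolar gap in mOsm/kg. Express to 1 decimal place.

Calculated osmolality = 2·Na + glucose/18 + BUN/2.8
= 2·143 + 116/18 + 10/2.8
= 286 + 6.44 + 3.57
= 296.01 mOsm/kg ≈ 296.0 mOsm/kg
Osmolar gap = measured − calculated = 340 − 296.0 = 44.0 mOsm/kg

44.0 mOsm/kg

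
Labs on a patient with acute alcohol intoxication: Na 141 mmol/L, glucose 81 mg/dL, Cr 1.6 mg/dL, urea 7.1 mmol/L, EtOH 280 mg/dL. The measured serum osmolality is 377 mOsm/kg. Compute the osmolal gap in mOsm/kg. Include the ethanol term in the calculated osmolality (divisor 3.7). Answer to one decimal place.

Calculated osmolality = 2·Na + glucose/18 + urea + ethanol/3.7
= 2·141 + 81/18 + 7.1 + 280/3.7
= 282 + 4.50 + 7.10 + 75.68
= 369.28 mOsm/kg ≈ 369.3 mOsm/kg
Osmolar gap = measured − calculated = 377 − 369.3 = 7.7 mOsm/kg

7.7 mOsm/kg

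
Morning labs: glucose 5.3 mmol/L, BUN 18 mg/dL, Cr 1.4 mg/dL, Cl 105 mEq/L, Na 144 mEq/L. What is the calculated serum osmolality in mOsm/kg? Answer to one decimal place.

Calculated osmolality = 2·Na + glucose + BUN/2.8
= 2·144 + 5.3 + 18/2.8
= 288 + 5.30 + 6.43
= 299.73 mOsm/kg

299.7 mOsm/kg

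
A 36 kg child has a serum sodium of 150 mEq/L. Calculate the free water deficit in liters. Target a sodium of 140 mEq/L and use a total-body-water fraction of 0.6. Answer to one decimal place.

TBW = 0.6 · 36 = 21.6 L
Free water deficit = TBW · (Na/140 − 1)
= 21.6 · (150/140 − 1)
= 21.6 · 0.0714
= 1.54 L

1.5 L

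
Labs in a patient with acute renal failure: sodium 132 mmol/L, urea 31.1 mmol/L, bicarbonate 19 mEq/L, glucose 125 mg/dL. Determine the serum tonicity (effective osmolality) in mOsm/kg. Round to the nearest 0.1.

Effective osmolality excludes urea (freely permeant across cell membranes):
2·Na + glucose/18
= 2·132 + 125/18
= 264 + 6.94
= 270.94 mOsm/kg

270.9 mOsm/kg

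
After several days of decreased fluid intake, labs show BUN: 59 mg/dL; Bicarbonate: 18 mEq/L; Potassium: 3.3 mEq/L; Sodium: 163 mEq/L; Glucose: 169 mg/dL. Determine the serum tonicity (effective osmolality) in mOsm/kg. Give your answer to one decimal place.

335.4 mOsm/kg

Effective osmolality excludes urea (freely permeant across cell membranes):
2·Na + glucose/18
= 2·163 + 169/18
= 326 + 9.39
= 335.39 mOsm/kg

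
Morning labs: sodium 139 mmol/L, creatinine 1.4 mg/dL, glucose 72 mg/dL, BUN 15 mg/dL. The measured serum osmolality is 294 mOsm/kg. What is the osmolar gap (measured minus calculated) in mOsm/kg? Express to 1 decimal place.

Calculated osmolality = 2·Na + glucose/18 + BUN/2.8
= 2·139 + 72/18 + 15/2.8
= 278 + 4 + 5.36
= 287.36 mOsm/kg ≈ 287.4 mOsm/kg
Osmolar gap = measured − calculated = 294 − 287.4 = 6.6 mOsm/kg

6.6 mOsm/kg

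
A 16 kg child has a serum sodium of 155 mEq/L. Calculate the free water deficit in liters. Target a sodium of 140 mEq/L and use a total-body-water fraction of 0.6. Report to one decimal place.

TBW = 0.6 · 16 = 9.6 L
Free water deficit = TBW · (Na/140 − 1)
= 9.6 · (155/140 − 1)
= 9.6 · 0.1071
= 1.03 L

1.0 L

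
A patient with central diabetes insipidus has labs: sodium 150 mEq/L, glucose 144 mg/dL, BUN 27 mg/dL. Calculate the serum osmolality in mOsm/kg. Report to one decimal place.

Calculated osmolality = 2·Na + glucose/18 + BUN/2.8
= 2·150 + 144/18 + 27/2.8
= 300 + 8 + 9.64
= 317.64 mOsm/kg

317.6 mOsm/kg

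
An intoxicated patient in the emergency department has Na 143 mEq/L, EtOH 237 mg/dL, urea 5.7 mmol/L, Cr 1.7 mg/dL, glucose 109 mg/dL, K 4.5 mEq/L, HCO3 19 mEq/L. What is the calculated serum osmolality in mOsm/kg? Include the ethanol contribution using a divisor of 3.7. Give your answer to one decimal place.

361.8 mOsm/kg

Calculated osmolality = 2·Na + glucose/18 + urea + ethanol/3.7
= 2·143 + 109/18 + 5.7 + 237/3.7
= 286 + 6.06 + 5.70 + 64.05
= 361.81 mOsm/kg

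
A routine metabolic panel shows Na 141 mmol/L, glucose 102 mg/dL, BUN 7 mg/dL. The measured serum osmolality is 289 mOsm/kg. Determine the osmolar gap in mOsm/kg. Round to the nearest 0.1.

Calculated osmolality = 2·Na + glucose/18 + BUN/2.8
= 2·141 + 102/18 + 7/2.8
= 282 + 5.67 + 2.50
= 290.17 mOsm/kg ≈ 290.2 mOsm/kg
Osmolar gap = measured − calculated = 289 − 290.2 = -1.2 mOsm/kg

-1.2 mOsm/kg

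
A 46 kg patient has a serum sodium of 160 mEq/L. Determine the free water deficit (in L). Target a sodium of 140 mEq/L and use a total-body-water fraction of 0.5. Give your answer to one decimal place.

TBW = 0.5 · 46 = 23 L
Free water deficit = TBW · (Na/140 − 1)
= 23 · (160/140 − 1)
= 23 · 0.1429
= 3.29 L

3.3 L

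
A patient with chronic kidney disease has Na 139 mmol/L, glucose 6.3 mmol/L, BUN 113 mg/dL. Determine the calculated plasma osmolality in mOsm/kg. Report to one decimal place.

324.7 mOsm/kg

Calculated osmolality = 2·Na + glucose + BUN/2.8
= 2·139 + 6.3 + 113/2.8
= 278 + 6.30 + 40.36
= 324.66 mOsm/kg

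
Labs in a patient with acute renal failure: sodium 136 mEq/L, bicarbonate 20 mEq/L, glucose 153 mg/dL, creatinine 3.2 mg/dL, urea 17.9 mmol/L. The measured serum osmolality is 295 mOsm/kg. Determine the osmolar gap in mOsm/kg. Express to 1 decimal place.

-3.4 mOsm/kg

Calculated osmolality = 2·Na + glucose/18 + urea
= 2·136 + 153/18 + 17.9
= 272 + 8.50 + 17.90
= 298.4 mOsm/kg ≈ 298.4 mOsm/kg
Osmolar gap = measured − calculated = 295 − 298.4 = -3.4 mOsm/kg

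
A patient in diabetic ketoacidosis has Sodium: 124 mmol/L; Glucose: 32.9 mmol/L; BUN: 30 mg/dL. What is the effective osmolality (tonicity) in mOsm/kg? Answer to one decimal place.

Effective osmolality excludes urea (freely permeant across cell membranes):
2·Na + glucose
= 2·124 + 32.9
= 248 + 32.9
= 280.9 mOsm/kg

280.9 mOsm/kg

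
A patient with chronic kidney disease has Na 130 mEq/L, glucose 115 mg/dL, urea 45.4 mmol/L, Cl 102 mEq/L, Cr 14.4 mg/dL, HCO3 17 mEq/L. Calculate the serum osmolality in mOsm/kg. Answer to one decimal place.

Calculated osmolality = 2·Na + glucose/18 + urea
= 2·130 + 115/18 + 45.4
= 260 + 6.39 + 45.40
= 311.79 mOsm/kg

311.8 mOsm/kg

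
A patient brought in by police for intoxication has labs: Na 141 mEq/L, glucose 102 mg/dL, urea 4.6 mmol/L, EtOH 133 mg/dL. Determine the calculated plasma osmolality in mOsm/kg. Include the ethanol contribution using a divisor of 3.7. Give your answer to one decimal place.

328.2 mOsm/kg

Calculated osmolality = 2·Na + glucose/18 + urea + ethanol/3.7
= 2·141 + 102/18 + 4.6 + 133/3.7
= 282 + 5.67 + 4.60 + 35.95
= 328.22 mOsm/kg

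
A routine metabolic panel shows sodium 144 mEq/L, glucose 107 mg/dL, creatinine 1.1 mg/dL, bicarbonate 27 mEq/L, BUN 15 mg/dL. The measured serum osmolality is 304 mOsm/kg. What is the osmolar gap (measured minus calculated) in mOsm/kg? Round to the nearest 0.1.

4.7 mOsm/kg

Calculated osmolality = 2·Na + glucose/18 + BUN/2.8
= 2·144 + 107/18 + 15/2.8
= 288 + 5.94 + 5.36
= 299.3 mOsm/kg ≈ 299.3 mOsm/kg
Osmolar gap = measured − calculated = 304 − 299.3 = 4.7 mOsm/kg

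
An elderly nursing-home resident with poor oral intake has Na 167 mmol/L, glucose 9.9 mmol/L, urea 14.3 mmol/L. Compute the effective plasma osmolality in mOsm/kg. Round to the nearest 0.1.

Effective osmolality excludes urea (freely permeant across cell membranes):
2·Na + glucose
= 2·167 + 9.9
= 334 + 9.9
= 343.9 mOsm/kg

343.9 mOsm/kg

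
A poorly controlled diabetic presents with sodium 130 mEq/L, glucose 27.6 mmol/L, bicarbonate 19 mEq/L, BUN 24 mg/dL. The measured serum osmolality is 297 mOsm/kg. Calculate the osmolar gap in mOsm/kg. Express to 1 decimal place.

Calculated osmolality = 2·Na + glucose + BUN/2.8
= 2·130 + 27.6 + 24/2.8
= 260 + 27.60 + 8.57
= 296.17 mOsm/kg ≈ 296.2 mOsm/kg
Osmolar gap = measured − calculated = 297 − 296.2 = 0.8 mOsm/kg

0.8 mOsm/kg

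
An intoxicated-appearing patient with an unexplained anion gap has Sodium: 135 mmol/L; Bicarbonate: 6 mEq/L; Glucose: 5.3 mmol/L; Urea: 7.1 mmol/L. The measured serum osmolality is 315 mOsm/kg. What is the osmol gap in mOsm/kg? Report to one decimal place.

32.6 mOsm/kg

Calculated osmolality = 2·Na + glucose + urea
= 2·135 + 5.3 + 7.1
= 270 + 5.30 + 7.10
= 282.4 mOsm/kg ≈ 282.4 mOsm/kg
Osmolar gap = measured − calculated = 315 − 282.4 = 32.6 mOsm/kg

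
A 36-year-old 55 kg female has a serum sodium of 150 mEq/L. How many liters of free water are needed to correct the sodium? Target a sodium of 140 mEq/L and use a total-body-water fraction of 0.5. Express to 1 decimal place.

2.0 L

TBW = 0.5 · 55 = 27.5 L
Free water deficit = TBW · (Na/140 − 1)
= 27.5 · (150/140 − 1)
= 27.5 · 0.0714
= 1.96 L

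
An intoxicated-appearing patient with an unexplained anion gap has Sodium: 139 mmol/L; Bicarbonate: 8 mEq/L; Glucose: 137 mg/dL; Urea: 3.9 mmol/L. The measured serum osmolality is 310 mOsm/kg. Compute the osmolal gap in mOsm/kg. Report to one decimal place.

Calculated osmolality = 2·Na + glucose/18 + urea
= 2·139 + 137/18 + 3.9
= 278 + 7.61 + 3.90
= 289.51 mOsm/kg ≈ 289.5 mOsm/kg
Osmolar gap = measured − calculated = 310 − 289.5 = 20.5 mOsm/kg

20.5 mOsm/kg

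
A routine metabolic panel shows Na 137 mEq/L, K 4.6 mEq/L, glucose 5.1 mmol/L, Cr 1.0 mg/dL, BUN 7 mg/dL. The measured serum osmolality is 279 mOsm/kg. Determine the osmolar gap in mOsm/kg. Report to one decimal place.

-2.6 mOsm/kg

Calculated osmolality = 2·Na + glucose + BUN/2.8
= 2·137 + 5.1 + 7/2.8
= 274 + 5.10 + 2.50
= 281.6 mOsm/kg ≈ 281.6 mOsm/kg
Osmolar gap = measured − calculated = 279 − 281.6 = -2.6 mOsm/kg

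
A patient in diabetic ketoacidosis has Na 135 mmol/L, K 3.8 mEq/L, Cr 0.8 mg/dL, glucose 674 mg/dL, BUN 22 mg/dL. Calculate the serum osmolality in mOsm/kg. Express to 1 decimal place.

315.3 mOsm/kg

Calculated osmolality = 2·Na + glucose/18 + BUN/2.8
= 2·135 + 674/18 + 22/2.8
= 270 + 37.44 + 7.86
= 315.3 mOsm/kg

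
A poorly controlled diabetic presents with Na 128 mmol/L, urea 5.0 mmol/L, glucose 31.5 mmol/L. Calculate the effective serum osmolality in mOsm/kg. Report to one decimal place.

287.5 mOsm/kg

Effective osmolality excludes urea (freely permeant across cell membranes):
2·Na + glucose
= 2·128 + 31.5
= 256 + 31.5
= 287.5 mOsm/kg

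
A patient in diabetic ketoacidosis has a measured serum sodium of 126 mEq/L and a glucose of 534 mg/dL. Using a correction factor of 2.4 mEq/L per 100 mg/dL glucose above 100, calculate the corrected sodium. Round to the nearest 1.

Corrected Na = measured Na + 2.4 · (glucose − 100)/100
= 126 + 2.4 · (534 − 100)/100
= 126 + 10.4
= 136.4 mEq/L

136 mEq/L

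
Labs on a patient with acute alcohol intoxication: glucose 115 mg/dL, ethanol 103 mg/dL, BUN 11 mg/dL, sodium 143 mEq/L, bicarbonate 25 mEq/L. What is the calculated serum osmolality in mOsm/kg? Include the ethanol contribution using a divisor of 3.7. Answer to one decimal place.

Calculated osmolality = 2·Na + glucose/18 + BUN/2.8 + ethanol/3.7
= 2·143 + 115/18 + 11/2.8 + 103/3.7
= 286 + 6.39 + 3.93 + 27.84
= 324.16 mOsm/kg

324.2 mOsm/kg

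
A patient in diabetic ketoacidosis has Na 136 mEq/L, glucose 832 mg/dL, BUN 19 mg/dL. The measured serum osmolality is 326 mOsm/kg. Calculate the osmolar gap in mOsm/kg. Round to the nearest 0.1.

Calculated osmolality = 2·Na + glucose/18 + BUN/2.8
= 2·136 + 832/18 + 19/2.8
= 272 + 46.22 + 6.79
= 325.01 mOsm/kg ≈ 325.0 mOsm/kg
Osmolar gap = measured − calculated = 326 − 325.0 = 1.0 mOsm/kg

1.0 mOsm/kg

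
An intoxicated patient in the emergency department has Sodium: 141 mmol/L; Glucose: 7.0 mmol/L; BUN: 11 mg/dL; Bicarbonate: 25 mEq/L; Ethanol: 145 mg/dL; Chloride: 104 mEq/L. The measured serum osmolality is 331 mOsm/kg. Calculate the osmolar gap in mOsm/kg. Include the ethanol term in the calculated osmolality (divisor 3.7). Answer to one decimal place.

-1.1 mOsm/kg

Calculated osmolality = 2·Na + glucose + BUN/2.8 + ethanol/3.7
= 2·141 + 7 + 11/2.8 + 145/3.7
= 282 + 7 + 3.93 + 39.19
= 332.12 mOsm/kg ≈ 332.1 mOsm/kg
Osmolar gap = measured − calculated = 331 − 332.1 = -1.1 mOsm/kg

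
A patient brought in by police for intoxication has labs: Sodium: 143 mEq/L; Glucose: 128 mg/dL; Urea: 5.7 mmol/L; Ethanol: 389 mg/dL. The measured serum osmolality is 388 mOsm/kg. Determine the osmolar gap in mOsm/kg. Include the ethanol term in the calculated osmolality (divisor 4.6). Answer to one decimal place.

Calculated osmolality = 2·Na + glucose/18 + urea + ethanol/4.6
= 2·143 + 128/18 + 5.7 + 389/4.6
= 286 + 7.11 + 5.70 + 84.57
= 383.38 mOsm/kg ≈ 383.4 mOsm/kg
Osmolar gap = measured − calculated = 388 − 383.4 = 4.6 mOsm/kg

4.6 mOsm/kg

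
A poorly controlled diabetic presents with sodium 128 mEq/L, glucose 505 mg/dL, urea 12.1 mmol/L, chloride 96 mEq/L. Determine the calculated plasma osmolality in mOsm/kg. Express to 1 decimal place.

296.2 mOsm/kg

Calculated osmolality = 2·Na + glucose/18 + urea
= 2·128 + 505/18 + 12.1
= 256 + 28.06 + 12.10
= 296.16 mOsm/kg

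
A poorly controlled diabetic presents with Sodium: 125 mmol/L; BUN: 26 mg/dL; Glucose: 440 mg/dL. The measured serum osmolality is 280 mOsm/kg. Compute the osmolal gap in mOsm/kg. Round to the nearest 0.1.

-3.7 mOsm/kg

Calculated osmolality = 2·Na + glucose/18 + BUN/2.8
= 2·125 + 440/18 + 26/2.8
= 250 + 24.44 + 9.29
= 283.73 mOsm/kg ≈ 283.7 mOsm/kg
Osmolar gap = measured − calculated = 280 − 283.7 = -3.7 mOsm/kg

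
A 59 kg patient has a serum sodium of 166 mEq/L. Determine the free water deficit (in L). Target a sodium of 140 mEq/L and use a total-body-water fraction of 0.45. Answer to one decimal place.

TBW = 0.45 · 59 = 26.55 L
Free water deficit = TBW · (Na/140 − 1)
= 26.55 · (166/140 − 1)
= 26.55 · 0.1857
= 4.93 L

4.9 L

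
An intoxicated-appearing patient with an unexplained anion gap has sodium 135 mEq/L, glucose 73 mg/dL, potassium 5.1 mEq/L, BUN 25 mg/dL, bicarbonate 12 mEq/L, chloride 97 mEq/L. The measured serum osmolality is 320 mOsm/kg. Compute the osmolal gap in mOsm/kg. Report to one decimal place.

Calculated osmolality = 2·Na + glucose/18 + BUN/2.8
= 2·135 + 73/18 + 25/2.8
= 270 + 4.06 + 8.93
= 282.99 mOsm/kg ≈ 283.0 mOsm/kg
Osmolar gap = measured − calculated = 320 − 283.0 = 37.0 mOsm/kg

37.0 mOsm/kg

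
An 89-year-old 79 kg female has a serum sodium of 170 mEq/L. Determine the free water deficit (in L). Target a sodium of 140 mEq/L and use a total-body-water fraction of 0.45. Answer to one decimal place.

7.6 L

TBW = 0.45 · 79 = 35.55 L
Free water deficit = TBW · (Na/140 − 1)
= 35.55 · (170/140 − 1)
= 35.55 · 0.2143
= 7.62 L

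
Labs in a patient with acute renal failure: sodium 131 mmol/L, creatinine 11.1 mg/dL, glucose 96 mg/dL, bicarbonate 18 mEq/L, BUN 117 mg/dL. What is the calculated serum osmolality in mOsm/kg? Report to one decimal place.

309.1 mOsm/kg

Calculated osmolality = 2·Na + glucose/18 + BUN/2.8
= 2·131 + 96/18 + 117/2.8
= 262 + 5.33 + 41.79
= 309.12 mOsm/kg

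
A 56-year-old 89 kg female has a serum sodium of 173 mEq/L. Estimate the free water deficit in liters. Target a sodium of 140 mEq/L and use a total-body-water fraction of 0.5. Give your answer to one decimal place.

10.5 L

TBW = 0.5 · 89 = 44.5 L
Free water deficit = TBW · (Na/140 − 1)
= 44.5 · (173/140 − 1)
= 44.5 · 0.2357
= 10.49 L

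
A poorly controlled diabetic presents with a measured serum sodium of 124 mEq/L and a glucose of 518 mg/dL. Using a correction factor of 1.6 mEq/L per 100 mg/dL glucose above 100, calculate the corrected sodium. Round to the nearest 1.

Corrected Na = measured Na + 1.6 · (glucose − 100)/100
= 124 + 1.6 · (518 − 100)/100
= 124 + 6.7
= 130.7 mEq/L

131 mEq/L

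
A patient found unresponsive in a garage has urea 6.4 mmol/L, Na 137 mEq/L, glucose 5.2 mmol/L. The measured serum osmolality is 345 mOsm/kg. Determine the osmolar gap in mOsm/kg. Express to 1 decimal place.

59.4 mOsm/kg

Calculated osmolality = 2·Na + glucose + urea
= 2·137 + 5.2 + 6.4
= 274 + 5.20 + 6.40
= 285.6 mOsm/kg ≈ 285.6 mOsm/kg
Osmolar gap = measured − calculated = 345 − 285.6 = 59.4 mOsm/kg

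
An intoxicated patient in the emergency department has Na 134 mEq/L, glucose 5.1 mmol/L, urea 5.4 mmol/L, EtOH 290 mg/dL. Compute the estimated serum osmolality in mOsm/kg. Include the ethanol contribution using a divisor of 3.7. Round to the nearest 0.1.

Calculated osmolality = 2·Na + glucose + urea + ethanol/3.7
= 2·134 + 5.1 + 5.4 + 290/3.7
= 268 + 5.10 + 5.40 + 78.38
= 356.88 mOsm/kg

356.9 mOsm/kg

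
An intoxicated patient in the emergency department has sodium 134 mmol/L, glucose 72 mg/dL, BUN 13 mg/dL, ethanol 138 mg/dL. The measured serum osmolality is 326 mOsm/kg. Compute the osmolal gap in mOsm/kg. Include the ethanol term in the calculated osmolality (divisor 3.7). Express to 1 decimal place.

Calculated osmolality = 2·Na + glucose/18 + BUN/2.8 + ethanol/3.7
= 2·134 + 72/18 + 13/2.8 + 138/3.7
= 268 + 4 + 4.64 + 37.30
= 313.94 mOsm/kg ≈ 313.9 mOsm/kg
Osmolar gap = measured − calculated = 326 − 313.9 = 12.1 mOsm/kg

12.1 mOsm/kg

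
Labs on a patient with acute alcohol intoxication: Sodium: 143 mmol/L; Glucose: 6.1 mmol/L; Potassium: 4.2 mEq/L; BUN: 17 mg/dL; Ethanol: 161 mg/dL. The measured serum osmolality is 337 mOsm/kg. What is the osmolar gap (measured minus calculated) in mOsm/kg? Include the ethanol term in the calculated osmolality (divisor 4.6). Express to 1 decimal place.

3.8 mOsm/kg

Calculated osmolality = 2·Na + glucose + BUN/2.8 + ethanol/4.6
= 2·143 + 6.1 + 17/2.8 + 161/4.6
= 286 + 6.10 + 6.07 + 35
= 333.17 mOsm/kg ≈ 333.2 mOsm/kg
Osmolar gap = measured − calculated = 337 − 333.2 = 3.8 mOsm/kg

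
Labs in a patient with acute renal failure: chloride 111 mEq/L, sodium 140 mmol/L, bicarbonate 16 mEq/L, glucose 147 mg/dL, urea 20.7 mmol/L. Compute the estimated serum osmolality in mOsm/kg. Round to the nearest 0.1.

Calculated osmolality = 2·Na + glucose/18 + urea
= 2·140 + 147/18 + 20.7
= 280 + 8.17 + 20.70
= 308.87 mOsm/kg

308.9 mOsm/kg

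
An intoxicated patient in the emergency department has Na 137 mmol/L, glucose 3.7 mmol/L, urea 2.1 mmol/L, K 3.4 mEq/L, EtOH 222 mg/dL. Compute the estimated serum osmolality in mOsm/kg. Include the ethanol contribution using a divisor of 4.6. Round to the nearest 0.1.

328.1 mOsm/kg

Calculated osmolality = 2·Na + glucose + urea + ethanol/4.6
= 2·137 + 3.7 + 2.1 + 222/4.6
= 274 + 3.70 + 2.10 + 48.26
= 328.06 mOsm/kg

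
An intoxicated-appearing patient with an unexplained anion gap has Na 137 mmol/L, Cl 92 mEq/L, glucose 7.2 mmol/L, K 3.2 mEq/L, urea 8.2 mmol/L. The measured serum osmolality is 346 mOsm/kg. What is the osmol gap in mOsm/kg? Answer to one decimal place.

Calculated osmolality = 2·Na + glucose + urea
= 2·137 + 7.2 + 8.2
= 274 + 7.20 + 8.20
= 289.4 mOsm/kg ≈ 289.4 mOsm/kg
Osmolar gap = measured − calculated = 346 − 289.4 = 56.6 mOsm/kg

56.6 mOsm/kg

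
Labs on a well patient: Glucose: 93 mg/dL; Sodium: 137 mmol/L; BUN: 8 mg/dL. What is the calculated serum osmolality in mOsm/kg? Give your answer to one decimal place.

282.0 mOsm/kg

Calculated osmolality = 2·Na + glucose/18 + BUN/2.8
= 2·137 + 93/18 + 8/2.8
= 274 + 5.17 + 2.86
= 282.03 mOsm/kg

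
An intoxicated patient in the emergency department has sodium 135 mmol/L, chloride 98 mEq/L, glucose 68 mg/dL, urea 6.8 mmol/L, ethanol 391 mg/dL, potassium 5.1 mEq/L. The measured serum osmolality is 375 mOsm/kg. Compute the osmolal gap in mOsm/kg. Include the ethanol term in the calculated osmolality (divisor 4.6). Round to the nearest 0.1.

9.4 mOsm/kg

Calculated osmolality = 2·Na + glucose/18 + urea + ethanol/4.6
= 2·135 + 68/18 + 6.8 + 391/4.6
= 270 + 3.78 + 6.80 + 85
= 365.58 mOsm/kg ≈ 365.6 mOsm/kg
Osmolar gap = measured − calculated = 375 − 365.6 = 9.4 mOsm/kg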